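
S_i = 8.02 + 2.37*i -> [8.02, 10.39, 12.76, 15.13, 17.5]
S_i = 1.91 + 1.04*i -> [1.91, 2.95, 3.99, 5.03, 6.07]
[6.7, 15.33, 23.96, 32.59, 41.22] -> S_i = 6.70 + 8.63*i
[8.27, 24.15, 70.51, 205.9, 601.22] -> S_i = 8.27*2.92^i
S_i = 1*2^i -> [1, 2, 4, 8, 16]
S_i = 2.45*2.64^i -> [2.45, 6.47, 17.08, 45.08, 119.01]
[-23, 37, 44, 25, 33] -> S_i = Random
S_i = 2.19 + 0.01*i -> [2.19, 2.2, 2.21, 2.22, 2.23]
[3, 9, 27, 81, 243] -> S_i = 3*3^i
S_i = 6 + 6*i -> [6, 12, 18, 24, 30]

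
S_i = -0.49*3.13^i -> [-0.49, -1.53, -4.8, -15.03, -47.03]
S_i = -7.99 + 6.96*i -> [-7.99, -1.03, 5.93, 12.89, 19.85]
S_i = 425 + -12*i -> [425, 413, 401, 389, 377]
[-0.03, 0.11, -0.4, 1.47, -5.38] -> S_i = -0.03*(-3.66)^i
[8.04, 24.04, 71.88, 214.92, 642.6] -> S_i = 8.04*2.99^i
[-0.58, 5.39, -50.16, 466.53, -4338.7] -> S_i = -0.58*(-9.30)^i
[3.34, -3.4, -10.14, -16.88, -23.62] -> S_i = 3.34 + -6.74*i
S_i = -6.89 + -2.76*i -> [-6.89, -9.65, -12.41, -15.17, -17.93]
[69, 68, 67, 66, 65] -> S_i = 69 + -1*i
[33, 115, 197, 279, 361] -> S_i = 33 + 82*i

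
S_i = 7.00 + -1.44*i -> [7.0, 5.56, 4.12, 2.68, 1.24]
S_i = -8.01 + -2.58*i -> [-8.01, -10.59, -13.17, -15.75, -18.33]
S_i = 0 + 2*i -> [0, 2, 4, 6, 8]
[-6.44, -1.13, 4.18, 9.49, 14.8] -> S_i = -6.44 + 5.31*i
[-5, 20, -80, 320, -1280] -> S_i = -5*-4^i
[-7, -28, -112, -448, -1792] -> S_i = -7*4^i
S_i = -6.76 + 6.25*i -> [-6.76, -0.51, 5.74, 11.99, 18.24]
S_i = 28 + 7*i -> [28, 35, 42, 49, 56]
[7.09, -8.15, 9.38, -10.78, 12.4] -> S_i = 7.09*(-1.15)^i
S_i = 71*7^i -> [71, 497, 3479, 24353, 170471]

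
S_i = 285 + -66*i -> [285, 219, 153, 87, 21]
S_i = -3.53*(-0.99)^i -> [-3.53, 3.49, -3.46, 3.43, -3.39]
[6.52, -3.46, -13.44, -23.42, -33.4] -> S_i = 6.52 + -9.98*i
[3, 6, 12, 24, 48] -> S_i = 3*2^i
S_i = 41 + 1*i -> [41, 42, 43, 44, 45]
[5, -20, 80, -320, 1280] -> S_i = 5*-4^i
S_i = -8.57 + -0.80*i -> [-8.57, -9.37, -10.17, -10.97, -11.77]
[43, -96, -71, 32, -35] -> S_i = Random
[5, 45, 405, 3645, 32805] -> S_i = 5*9^i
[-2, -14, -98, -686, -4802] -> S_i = -2*7^i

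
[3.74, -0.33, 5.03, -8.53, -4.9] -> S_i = Random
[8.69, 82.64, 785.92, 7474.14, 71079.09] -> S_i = 8.69*9.51^i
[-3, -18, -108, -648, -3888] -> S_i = -3*6^i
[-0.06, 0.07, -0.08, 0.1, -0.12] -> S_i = -0.06*(-1.18)^i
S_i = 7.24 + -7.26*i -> [7.24, -0.02, -7.28, -14.54, -21.8]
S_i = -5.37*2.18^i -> [-5.37, -11.71, -25.52, -55.63, -121.28]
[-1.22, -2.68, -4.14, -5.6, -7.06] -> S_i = -1.22 + -1.46*i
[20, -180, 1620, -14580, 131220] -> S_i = 20*-9^i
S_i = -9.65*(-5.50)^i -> [-9.65, 53.08, -291.91, 1605.52, -8830.35]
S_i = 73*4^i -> [73, 292, 1168, 4672, 18688]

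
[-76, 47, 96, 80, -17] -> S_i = Random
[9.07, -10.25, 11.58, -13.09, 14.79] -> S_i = 9.07*(-1.13)^i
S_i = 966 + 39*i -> [966, 1005, 1044, 1083, 1122]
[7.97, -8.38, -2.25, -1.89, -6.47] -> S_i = Random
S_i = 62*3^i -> [62, 186, 558, 1674, 5022]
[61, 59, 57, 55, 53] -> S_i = 61 + -2*i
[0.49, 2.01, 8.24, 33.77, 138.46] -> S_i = 0.49*4.10^i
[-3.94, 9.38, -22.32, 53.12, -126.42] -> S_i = -3.94*(-2.38)^i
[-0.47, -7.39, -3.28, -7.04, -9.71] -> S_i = Random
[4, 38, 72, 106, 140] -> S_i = 4 + 34*i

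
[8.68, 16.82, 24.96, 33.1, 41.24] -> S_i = 8.68 + 8.14*i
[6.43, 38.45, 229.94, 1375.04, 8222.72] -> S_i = 6.43*5.98^i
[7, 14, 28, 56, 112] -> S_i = 7*2^i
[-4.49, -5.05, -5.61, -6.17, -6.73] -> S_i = -4.49 + -0.56*i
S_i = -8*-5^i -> [-8, 40, -200, 1000, -5000]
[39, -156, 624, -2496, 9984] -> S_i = 39*-4^i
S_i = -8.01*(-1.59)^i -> [-8.01, 12.74, -20.25, 32.2, -51.19]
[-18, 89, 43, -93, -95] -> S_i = Random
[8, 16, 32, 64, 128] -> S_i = 8*2^i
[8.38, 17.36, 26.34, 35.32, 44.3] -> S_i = 8.38 + 8.98*i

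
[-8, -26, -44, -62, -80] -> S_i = -8 + -18*i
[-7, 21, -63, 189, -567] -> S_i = -7*-3^i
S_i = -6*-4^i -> [-6, 24, -96, 384, -1536]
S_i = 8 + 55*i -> [8, 63, 118, 173, 228]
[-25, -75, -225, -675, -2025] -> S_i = -25*3^i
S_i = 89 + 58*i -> [89, 147, 205, 263, 321]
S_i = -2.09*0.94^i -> [-2.09, -1.96, -1.85, -1.74, -1.63]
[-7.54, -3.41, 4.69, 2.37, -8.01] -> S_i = Random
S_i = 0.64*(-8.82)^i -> [0.64, -5.64, 49.79, -439.12, 3873.06]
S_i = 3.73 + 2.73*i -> [3.73, 6.46, 9.19, 11.92, 14.65]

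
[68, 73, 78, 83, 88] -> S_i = 68 + 5*i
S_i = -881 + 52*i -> [-881, -829, -777, -725, -673]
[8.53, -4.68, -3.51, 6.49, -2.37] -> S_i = Random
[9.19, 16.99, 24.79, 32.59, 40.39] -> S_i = 9.19 + 7.80*i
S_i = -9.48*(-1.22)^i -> [-9.48, 11.57, -14.11, 17.21, -21.0]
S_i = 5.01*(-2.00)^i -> [5.01, -10.02, 20.04, -40.08, 80.16]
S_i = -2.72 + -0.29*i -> [-2.72, -3.01, -3.3, -3.59, -3.88]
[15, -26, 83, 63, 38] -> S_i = Random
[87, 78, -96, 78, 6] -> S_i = Random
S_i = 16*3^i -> [16, 48, 144, 432, 1296]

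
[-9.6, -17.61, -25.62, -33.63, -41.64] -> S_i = -9.60 + -8.01*i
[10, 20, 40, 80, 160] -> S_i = 10*2^i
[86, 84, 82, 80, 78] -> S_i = 86 + -2*i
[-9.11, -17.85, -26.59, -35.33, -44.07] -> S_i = -9.11 + -8.74*i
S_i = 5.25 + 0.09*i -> [5.25, 5.34, 5.43, 5.52, 5.61]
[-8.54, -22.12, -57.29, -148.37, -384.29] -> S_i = -8.54*2.59^i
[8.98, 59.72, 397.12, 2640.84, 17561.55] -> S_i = 8.98*6.65^i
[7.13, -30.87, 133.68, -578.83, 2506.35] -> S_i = 7.13*(-4.33)^i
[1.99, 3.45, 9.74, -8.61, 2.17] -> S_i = Random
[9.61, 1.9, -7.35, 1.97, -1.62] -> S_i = Random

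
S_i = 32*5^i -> [32, 160, 800, 4000, 20000]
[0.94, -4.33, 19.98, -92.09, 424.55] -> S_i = 0.94*(-4.61)^i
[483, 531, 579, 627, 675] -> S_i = 483 + 48*i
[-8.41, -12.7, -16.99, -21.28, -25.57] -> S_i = -8.41 + -4.29*i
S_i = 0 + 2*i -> [0, 2, 4, 6, 8]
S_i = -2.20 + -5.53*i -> [-2.2, -7.73, -13.26, -18.79, -24.32]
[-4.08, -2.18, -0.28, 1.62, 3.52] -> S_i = -4.08 + 1.90*i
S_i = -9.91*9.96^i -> [-9.91, -98.7, -983.09, -9791.56, -97523.89]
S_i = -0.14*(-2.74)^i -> [-0.14, 0.38, -1.05, 2.88, -7.89]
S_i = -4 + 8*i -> [-4, 4, 12, 20, 28]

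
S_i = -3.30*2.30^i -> [-3.3, -7.59, -17.46, -40.15, -92.35]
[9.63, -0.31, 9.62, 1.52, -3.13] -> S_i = Random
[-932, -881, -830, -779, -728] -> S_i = -932 + 51*i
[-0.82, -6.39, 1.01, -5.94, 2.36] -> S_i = Random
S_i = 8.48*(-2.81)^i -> [8.48, -23.83, 66.96, -188.15, 528.71]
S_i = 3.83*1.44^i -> [3.83, 5.52, 7.94, 11.44, 16.47]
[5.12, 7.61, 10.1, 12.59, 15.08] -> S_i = 5.12 + 2.49*i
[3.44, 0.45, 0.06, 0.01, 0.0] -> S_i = 3.44*0.13^i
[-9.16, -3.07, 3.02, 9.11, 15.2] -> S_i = -9.16 + 6.09*i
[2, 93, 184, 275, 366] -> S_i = 2 + 91*i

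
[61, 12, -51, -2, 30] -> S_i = Random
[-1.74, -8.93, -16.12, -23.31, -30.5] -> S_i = -1.74 + -7.19*i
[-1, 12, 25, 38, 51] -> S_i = -1 + 13*i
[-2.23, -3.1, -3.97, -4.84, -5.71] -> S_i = -2.23 + -0.87*i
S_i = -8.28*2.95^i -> [-8.28, -24.43, -72.06, -212.57, -627.07]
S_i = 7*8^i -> [7, 56, 448, 3584, 28672]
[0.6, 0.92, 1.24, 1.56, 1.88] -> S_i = 0.60 + 0.32*i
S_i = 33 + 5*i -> [33, 38, 43, 48, 53]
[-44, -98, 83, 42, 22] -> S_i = Random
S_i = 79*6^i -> [79, 474, 2844, 17064, 102384]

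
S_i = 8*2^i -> [8, 16, 32, 64, 128]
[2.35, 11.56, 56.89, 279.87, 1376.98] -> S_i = 2.35*4.92^i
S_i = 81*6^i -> [81, 486, 2916, 17496, 104976]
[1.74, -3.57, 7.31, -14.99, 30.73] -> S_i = 1.74*(-2.05)^i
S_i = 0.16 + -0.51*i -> [0.16, -0.35, -0.86, -1.37, -1.88]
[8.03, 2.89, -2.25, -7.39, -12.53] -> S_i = 8.03 + -5.14*i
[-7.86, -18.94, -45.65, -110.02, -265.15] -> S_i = -7.86*2.41^i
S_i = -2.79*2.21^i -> [-2.79, -6.17, -13.63, -30.11, -66.55]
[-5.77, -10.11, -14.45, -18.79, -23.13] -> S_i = -5.77 + -4.34*i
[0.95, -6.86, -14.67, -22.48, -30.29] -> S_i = 0.95 + -7.81*i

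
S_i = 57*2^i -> [57, 114, 228, 456, 912]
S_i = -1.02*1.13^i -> [-1.02, -1.15, -1.3, -1.47, -1.66]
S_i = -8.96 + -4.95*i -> [-8.96, -13.91, -18.86, -23.81, -28.76]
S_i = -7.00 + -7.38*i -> [-7.0, -14.38, -21.76, -29.14, -36.52]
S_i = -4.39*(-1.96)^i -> [-4.39, 8.6, -16.86, 33.05, -64.79]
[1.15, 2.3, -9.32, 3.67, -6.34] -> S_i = Random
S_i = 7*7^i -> [7, 49, 343, 2401, 16807]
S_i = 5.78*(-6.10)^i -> [5.78, -35.26, 215.07, -1311.95, 8002.9]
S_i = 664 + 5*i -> [664, 669, 674, 679, 684]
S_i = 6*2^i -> [6, 12, 24, 48, 96]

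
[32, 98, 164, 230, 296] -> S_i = 32 + 66*i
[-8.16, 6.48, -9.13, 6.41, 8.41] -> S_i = Random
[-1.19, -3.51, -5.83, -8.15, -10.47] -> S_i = -1.19 + -2.32*i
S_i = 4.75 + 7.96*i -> [4.75, 12.71, 20.67, 28.63, 36.59]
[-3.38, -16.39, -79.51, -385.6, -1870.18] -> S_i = -3.38*4.85^i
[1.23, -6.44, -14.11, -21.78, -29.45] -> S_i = 1.23 + -7.67*i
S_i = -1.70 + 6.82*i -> [-1.7, 5.12, 11.94, 18.76, 25.58]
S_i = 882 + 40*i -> [882, 922, 962, 1002, 1042]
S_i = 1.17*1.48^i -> [1.17, 1.73, 2.56, 3.79, 5.61]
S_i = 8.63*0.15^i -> [8.63, 1.29, 0.19, 0.03, 0.0]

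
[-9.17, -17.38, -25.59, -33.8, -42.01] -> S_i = -9.17 + -8.21*i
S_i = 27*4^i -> [27, 108, 432, 1728, 6912]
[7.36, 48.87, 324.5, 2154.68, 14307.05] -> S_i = 7.36*6.64^i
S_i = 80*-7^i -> [80, -560, 3920, -27440, 192080]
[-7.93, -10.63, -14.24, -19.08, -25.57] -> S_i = -7.93*1.34^i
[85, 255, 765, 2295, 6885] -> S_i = 85*3^i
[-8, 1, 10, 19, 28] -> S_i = -8 + 9*i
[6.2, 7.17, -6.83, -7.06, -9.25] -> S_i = Random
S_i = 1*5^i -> [1, 5, 25, 125, 625]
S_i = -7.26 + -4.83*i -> [-7.26, -12.09, -16.92, -21.75, -26.58]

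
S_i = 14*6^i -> [14, 84, 504, 3024, 18144]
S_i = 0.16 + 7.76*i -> [0.16, 7.92, 15.68, 23.44, 31.2]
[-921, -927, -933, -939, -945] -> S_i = -921 + -6*i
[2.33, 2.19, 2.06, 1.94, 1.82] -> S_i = 2.33*0.94^i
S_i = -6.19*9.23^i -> [-6.19, -57.13, -527.34, -4867.39, -44925.97]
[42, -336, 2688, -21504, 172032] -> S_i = 42*-8^i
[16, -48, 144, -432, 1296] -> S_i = 16*-3^i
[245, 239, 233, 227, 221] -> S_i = 245 + -6*i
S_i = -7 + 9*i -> [-7, 2, 11, 20, 29]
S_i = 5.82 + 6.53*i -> [5.82, 12.35, 18.88, 25.41, 31.94]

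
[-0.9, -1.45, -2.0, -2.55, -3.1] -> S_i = -0.90 + -0.55*i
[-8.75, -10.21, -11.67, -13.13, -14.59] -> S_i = -8.75 + -1.46*i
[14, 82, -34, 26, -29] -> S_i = Random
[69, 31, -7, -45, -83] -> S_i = 69 + -38*i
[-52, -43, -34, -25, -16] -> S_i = -52 + 9*i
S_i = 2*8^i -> [2, 16, 128, 1024, 8192]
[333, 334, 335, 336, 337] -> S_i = 333 + 1*i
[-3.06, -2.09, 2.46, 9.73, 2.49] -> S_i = Random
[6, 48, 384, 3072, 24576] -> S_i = 6*8^i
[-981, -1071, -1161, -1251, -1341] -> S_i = -981 + -90*i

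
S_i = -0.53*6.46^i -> [-0.53, -3.42, -22.12, -142.88, -923.01]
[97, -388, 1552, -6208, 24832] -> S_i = 97*-4^i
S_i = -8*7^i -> [-8, -56, -392, -2744, -19208]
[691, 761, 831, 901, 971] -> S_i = 691 + 70*i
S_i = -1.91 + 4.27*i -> [-1.91, 2.36, 6.63, 10.9, 15.17]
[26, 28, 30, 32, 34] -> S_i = 26 + 2*i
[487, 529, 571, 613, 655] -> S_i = 487 + 42*i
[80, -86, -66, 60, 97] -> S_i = Random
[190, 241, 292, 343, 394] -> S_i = 190 + 51*i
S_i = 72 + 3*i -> [72, 75, 78, 81, 84]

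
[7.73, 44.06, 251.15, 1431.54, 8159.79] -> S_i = 7.73*5.70^i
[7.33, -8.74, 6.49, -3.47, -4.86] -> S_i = Random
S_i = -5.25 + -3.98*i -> [-5.25, -9.23, -13.21, -17.19, -21.17]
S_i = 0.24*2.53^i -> [0.24, 0.61, 1.54, 3.89, 9.83]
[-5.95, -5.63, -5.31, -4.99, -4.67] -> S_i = -5.95 + 0.32*i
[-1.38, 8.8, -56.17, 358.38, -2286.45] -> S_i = -1.38*(-6.38)^i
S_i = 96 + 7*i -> [96, 103, 110, 117, 124]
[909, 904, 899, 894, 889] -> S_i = 909 + -5*i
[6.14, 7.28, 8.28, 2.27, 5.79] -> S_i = Random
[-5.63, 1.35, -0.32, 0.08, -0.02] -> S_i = -5.63*(-0.24)^i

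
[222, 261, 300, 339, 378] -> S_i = 222 + 39*i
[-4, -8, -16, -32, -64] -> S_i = -4*2^i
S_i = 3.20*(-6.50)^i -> [3.2, -20.8, 135.2, -878.8, 5712.2]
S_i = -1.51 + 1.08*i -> [-1.51, -0.43, 0.65, 1.73, 2.81]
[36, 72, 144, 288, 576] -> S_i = 36*2^i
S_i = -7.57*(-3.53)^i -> [-7.57, 26.72, -94.33, 332.98, -1175.42]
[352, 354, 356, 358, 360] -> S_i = 352 + 2*i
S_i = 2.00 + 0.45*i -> [2.0, 2.45, 2.9, 3.35, 3.8]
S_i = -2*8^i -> [-2, -16, -128, -1024, -8192]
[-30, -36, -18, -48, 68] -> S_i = Random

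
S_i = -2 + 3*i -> [-2, 1, 4, 7, 10]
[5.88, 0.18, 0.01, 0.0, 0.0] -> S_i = 5.88*0.03^i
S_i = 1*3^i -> [1, 3, 9, 27, 81]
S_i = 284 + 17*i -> [284, 301, 318, 335, 352]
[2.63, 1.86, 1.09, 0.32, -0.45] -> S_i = 2.63 + -0.77*i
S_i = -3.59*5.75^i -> [-3.59, -20.64, -118.69, -682.49, -3924.33]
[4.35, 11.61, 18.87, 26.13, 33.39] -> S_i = 4.35 + 7.26*i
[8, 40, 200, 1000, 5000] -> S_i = 8*5^i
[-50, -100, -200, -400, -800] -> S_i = -50*2^i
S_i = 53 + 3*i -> [53, 56, 59, 62, 65]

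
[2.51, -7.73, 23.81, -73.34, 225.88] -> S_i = 2.51*(-3.08)^i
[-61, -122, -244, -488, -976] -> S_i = -61*2^i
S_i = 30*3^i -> [30, 90, 270, 810, 2430]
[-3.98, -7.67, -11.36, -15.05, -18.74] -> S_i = -3.98 + -3.69*i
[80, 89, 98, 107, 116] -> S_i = 80 + 9*i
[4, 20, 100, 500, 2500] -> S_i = 4*5^i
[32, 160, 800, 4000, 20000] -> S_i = 32*5^i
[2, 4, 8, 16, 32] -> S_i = 2*2^i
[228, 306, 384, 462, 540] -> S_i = 228 + 78*i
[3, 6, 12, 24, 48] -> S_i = 3*2^i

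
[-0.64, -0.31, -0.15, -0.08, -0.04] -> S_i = -0.64*0.49^i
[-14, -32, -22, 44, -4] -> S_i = Random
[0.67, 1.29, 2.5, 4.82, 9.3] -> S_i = 0.67*1.93^i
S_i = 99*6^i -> [99, 594, 3564, 21384, 128304]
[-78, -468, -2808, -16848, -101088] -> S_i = -78*6^i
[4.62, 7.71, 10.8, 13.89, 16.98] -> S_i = 4.62 + 3.09*i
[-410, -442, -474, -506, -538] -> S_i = -410 + -32*i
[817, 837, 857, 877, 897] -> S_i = 817 + 20*i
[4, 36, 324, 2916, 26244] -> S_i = 4*9^i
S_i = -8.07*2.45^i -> [-8.07, -19.77, -48.44, -118.68, -290.76]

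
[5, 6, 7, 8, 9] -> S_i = 5 + 1*i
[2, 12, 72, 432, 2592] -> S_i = 2*6^i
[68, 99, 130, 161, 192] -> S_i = 68 + 31*i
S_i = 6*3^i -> [6, 18, 54, 162, 486]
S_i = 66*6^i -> [66, 396, 2376, 14256, 85536]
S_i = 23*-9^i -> [23, -207, 1863, -16767, 150903]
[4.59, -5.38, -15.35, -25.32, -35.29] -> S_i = 4.59 + -9.97*i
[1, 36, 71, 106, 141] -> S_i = 1 + 35*i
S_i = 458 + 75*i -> [458, 533, 608, 683, 758]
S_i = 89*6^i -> [89, 534, 3204, 19224, 115344]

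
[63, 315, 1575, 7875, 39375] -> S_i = 63*5^i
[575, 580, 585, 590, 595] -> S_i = 575 + 5*i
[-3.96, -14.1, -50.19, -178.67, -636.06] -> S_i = -3.96*3.56^i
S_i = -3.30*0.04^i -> [-3.3, -0.13, -0.01, -0.0, -0.0]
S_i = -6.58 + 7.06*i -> [-6.58, 0.48, 7.54, 14.6, 21.66]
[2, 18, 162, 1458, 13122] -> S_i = 2*9^i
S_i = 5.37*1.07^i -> [5.37, 5.75, 6.15, 6.58, 7.04]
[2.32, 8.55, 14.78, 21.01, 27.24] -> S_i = 2.32 + 6.23*i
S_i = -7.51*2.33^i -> [-7.51, -17.5, -40.77, -95.0, -221.34]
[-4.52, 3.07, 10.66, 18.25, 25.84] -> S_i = -4.52 + 7.59*i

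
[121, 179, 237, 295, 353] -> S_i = 121 + 58*i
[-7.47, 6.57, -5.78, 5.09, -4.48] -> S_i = -7.47*(-0.88)^i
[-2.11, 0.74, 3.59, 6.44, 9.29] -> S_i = -2.11 + 2.85*i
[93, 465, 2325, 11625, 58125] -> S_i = 93*5^i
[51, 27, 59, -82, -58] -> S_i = Random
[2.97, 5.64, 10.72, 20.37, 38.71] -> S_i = 2.97*1.90^i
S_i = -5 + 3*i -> [-5, -2, 1, 4, 7]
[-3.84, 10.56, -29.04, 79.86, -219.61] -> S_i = -3.84*(-2.75)^i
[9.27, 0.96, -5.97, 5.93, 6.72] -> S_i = Random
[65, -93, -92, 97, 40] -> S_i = Random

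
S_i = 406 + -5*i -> [406, 401, 396, 391, 386]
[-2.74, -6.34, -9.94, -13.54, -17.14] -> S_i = -2.74 + -3.60*i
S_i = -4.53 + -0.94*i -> [-4.53, -5.47, -6.41, -7.35, -8.29]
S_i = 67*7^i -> [67, 469, 3283, 22981, 160867]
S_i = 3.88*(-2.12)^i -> [3.88, -8.23, 17.44, -36.97, 78.37]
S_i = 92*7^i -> [92, 644, 4508, 31556, 220892]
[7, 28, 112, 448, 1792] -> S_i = 7*4^i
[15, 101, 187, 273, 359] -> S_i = 15 + 86*i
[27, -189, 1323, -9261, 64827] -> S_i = 27*-7^i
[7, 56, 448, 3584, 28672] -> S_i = 7*8^i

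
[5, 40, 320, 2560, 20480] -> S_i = 5*8^i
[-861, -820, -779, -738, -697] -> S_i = -861 + 41*i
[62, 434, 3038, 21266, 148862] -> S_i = 62*7^i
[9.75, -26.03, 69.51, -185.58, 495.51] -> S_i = 9.75*(-2.67)^i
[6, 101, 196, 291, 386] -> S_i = 6 + 95*i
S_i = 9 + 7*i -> [9, 16, 23, 30, 37]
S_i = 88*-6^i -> [88, -528, 3168, -19008, 114048]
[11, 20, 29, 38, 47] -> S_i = 11 + 9*i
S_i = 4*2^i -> [4, 8, 16, 32, 64]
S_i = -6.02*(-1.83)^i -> [-6.02, 11.02, -20.16, 36.89, -67.52]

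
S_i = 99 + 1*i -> [99, 100, 101, 102, 103]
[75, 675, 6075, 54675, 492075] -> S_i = 75*9^i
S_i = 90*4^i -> [90, 360, 1440, 5760, 23040]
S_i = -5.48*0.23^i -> [-5.48, -1.26, -0.29, -0.07, -0.02]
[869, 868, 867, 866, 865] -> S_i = 869 + -1*i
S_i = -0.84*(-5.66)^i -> [-0.84, 4.75, -26.91, 152.31, -862.07]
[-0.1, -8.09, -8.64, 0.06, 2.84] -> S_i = Random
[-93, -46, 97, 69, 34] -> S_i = Random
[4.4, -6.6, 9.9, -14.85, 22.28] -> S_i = 4.40*(-1.50)^i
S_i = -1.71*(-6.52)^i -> [-1.71, 11.15, -72.69, 473.96, -3090.2]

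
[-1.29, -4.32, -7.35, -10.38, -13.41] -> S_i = -1.29 + -3.03*i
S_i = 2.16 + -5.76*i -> [2.16, -3.6, -9.36, -15.12, -20.88]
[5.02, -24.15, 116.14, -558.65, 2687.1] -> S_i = 5.02*(-4.81)^i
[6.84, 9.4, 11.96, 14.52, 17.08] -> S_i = 6.84 + 2.56*i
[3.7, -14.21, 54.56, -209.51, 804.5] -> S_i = 3.70*(-3.84)^i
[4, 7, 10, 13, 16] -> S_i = 4 + 3*i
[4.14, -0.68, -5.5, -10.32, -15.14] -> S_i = 4.14 + -4.82*i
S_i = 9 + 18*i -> [9, 27, 45, 63, 81]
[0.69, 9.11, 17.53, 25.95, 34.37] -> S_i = 0.69 + 8.42*i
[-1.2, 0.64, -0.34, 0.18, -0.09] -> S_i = -1.20*(-0.53)^i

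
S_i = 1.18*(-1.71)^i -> [1.18, -2.02, 3.45, -5.9, 10.09]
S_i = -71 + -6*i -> [-71, -77, -83, -89, -95]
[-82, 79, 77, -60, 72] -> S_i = Random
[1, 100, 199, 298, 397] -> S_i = 1 + 99*i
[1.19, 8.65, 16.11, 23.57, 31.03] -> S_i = 1.19 + 7.46*i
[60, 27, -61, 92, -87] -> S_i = Random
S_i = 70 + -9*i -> [70, 61, 52, 43, 34]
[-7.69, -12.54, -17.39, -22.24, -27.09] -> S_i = -7.69 + -4.85*i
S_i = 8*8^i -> [8, 64, 512, 4096, 32768]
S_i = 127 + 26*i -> [127, 153, 179, 205, 231]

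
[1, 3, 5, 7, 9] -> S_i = 1 + 2*i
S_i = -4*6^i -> [-4, -24, -144, -864, -5184]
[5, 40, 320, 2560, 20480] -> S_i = 5*8^i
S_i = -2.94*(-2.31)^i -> [-2.94, 6.79, -15.69, 36.24, -83.71]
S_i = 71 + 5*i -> [71, 76, 81, 86, 91]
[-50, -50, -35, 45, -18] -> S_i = Random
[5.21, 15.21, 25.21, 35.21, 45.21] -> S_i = 5.21 + 10.00*i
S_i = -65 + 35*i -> [-65, -30, 5, 40, 75]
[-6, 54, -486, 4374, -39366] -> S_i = -6*-9^i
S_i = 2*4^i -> [2, 8, 32, 128, 512]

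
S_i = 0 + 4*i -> [0, 4, 8, 12, 16]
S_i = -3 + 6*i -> [-3, 3, 9, 15, 21]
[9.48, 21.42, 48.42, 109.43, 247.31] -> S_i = 9.48*2.26^i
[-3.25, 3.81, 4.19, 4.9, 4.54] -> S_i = Random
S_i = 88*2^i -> [88, 176, 352, 704, 1408]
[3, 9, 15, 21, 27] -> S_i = 3 + 6*i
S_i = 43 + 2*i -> [43, 45, 47, 49, 51]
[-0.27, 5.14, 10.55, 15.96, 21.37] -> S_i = -0.27 + 5.41*i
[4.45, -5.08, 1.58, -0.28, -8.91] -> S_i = Random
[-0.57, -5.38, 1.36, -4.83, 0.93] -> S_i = Random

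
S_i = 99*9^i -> [99, 891, 8019, 72171, 649539]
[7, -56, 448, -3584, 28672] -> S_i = 7*-8^i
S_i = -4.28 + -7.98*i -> [-4.28, -12.26, -20.24, -28.22, -36.2]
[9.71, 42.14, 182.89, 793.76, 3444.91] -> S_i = 9.71*4.34^i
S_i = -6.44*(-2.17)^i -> [-6.44, 13.97, -30.33, 65.81, -142.8]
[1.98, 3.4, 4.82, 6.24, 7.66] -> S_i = 1.98 + 1.42*i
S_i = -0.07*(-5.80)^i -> [-0.07, 0.41, -2.35, 13.66, -79.22]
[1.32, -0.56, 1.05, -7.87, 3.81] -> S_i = Random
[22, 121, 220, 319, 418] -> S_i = 22 + 99*i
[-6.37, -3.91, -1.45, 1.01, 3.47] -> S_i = -6.37 + 2.46*i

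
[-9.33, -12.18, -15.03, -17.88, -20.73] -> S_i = -9.33 + -2.85*i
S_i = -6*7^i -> [-6, -42, -294, -2058, -14406]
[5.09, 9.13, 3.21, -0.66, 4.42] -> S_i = Random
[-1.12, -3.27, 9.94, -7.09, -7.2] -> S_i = Random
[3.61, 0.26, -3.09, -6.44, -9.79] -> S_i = 3.61 + -3.35*i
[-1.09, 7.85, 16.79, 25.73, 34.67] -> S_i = -1.09 + 8.94*i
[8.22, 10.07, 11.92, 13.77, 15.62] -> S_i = 8.22 + 1.85*i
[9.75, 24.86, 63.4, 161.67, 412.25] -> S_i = 9.75*2.55^i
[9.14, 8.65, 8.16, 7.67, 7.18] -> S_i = 9.14 + -0.49*i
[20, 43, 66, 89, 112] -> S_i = 20 + 23*i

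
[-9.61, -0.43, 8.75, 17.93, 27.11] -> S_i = -9.61 + 9.18*i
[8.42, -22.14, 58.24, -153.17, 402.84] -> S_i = 8.42*(-2.63)^i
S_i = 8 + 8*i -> [8, 16, 24, 32, 40]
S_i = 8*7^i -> [8, 56, 392, 2744, 19208]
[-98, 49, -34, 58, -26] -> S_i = Random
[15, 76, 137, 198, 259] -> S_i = 15 + 61*i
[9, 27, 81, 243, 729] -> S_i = 9*3^i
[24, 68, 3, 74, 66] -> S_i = Random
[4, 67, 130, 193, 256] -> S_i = 4 + 63*i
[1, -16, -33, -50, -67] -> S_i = 1 + -17*i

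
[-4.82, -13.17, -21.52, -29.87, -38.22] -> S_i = -4.82 + -8.35*i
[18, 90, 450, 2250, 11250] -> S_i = 18*5^i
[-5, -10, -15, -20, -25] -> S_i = -5 + -5*i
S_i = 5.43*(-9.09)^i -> [5.43, -49.36, 448.67, -4078.42, 37072.8]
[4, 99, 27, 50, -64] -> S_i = Random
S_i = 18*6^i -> [18, 108, 648, 3888, 23328]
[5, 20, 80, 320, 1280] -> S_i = 5*4^i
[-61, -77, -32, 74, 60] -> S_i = Random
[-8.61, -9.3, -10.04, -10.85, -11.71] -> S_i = -8.61*1.08^i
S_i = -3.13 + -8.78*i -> [-3.13, -11.91, -20.69, -29.47, -38.25]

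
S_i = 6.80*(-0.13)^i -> [6.8, -0.88, 0.11, -0.01, 0.0]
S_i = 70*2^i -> [70, 140, 280, 560, 1120]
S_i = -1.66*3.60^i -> [-1.66, -5.98, -21.51, -77.45, -278.82]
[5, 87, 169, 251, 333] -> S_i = 5 + 82*i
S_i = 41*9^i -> [41, 369, 3321, 29889, 269001]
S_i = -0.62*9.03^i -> [-0.62, -5.6, -50.56, -456.51, -4122.33]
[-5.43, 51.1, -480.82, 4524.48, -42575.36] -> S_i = -5.43*(-9.41)^i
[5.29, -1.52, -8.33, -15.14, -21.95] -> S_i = 5.29 + -6.81*i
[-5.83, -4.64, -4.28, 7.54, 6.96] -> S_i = Random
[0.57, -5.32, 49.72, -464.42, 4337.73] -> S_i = 0.57*(-9.34)^i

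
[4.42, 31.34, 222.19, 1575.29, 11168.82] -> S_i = 4.42*7.09^i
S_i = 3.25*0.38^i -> [3.25, 1.24, 0.47, 0.18, 0.07]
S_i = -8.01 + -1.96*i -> [-8.01, -9.97, -11.93, -13.89, -15.85]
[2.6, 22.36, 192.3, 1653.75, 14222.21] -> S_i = 2.60*8.60^i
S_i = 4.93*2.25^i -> [4.93, 11.09, 24.96, 56.16, 126.35]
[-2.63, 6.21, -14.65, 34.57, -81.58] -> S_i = -2.63*(-2.36)^i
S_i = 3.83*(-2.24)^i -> [3.83, -8.58, 19.22, -43.05, 96.43]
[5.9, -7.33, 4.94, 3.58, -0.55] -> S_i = Random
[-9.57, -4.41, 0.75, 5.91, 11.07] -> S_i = -9.57 + 5.16*i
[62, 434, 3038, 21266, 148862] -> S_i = 62*7^i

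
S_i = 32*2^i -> [32, 64, 128, 256, 512]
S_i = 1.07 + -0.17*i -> [1.07, 0.9, 0.73, 0.56, 0.39]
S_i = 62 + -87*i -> [62, -25, -112, -199, -286]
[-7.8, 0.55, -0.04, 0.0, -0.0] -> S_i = -7.80*(-0.07)^i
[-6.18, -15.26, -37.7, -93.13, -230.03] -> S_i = -6.18*2.47^i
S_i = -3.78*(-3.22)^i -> [-3.78, 12.17, -39.19, 126.2, -406.36]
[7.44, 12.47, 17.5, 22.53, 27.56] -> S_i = 7.44 + 5.03*i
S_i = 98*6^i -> [98, 588, 3528, 21168, 127008]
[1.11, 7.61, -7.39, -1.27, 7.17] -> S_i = Random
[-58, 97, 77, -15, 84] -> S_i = Random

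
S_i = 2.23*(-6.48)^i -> [2.23, -14.45, 93.64, -606.78, 3931.92]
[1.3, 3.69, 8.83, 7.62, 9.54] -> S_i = Random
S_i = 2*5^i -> [2, 10, 50, 250, 1250]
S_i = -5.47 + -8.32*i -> [-5.47, -13.79, -22.11, -30.43, -38.75]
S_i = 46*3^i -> [46, 138, 414, 1242, 3726]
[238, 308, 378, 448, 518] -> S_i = 238 + 70*i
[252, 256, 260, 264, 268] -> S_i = 252 + 4*i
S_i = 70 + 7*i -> [70, 77, 84, 91, 98]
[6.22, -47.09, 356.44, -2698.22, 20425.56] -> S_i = 6.22*(-7.57)^i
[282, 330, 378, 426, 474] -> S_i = 282 + 48*i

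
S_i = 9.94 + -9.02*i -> [9.94, 0.92, -8.1, -17.12, -26.14]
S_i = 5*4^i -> [5, 20, 80, 320, 1280]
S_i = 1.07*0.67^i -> [1.07, 0.72, 0.48, 0.32, 0.22]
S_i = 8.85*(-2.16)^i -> [8.85, -19.12, 41.29, -89.19, 192.65]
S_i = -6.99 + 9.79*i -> [-6.99, 2.8, 12.59, 22.38, 32.17]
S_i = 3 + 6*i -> [3, 9, 15, 21, 27]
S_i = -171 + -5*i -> [-171, -176, -181, -186, -191]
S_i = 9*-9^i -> [9, -81, 729, -6561, 59049]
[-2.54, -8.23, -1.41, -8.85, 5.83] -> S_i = Random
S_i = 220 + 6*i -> [220, 226, 232, 238, 244]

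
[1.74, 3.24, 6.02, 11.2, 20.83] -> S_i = 1.74*1.86^i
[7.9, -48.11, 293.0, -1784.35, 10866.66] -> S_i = 7.90*(-6.09)^i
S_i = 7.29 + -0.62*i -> [7.29, 6.67, 6.05, 5.43, 4.81]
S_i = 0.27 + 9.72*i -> [0.27, 9.99, 19.71, 29.43, 39.15]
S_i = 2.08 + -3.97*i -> [2.08, -1.89, -5.86, -9.83, -13.8]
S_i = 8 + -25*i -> [8, -17, -42, -67, -92]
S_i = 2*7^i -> [2, 14, 98, 686, 4802]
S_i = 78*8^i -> [78, 624, 4992, 39936, 319488]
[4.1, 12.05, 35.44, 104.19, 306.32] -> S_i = 4.10*2.94^i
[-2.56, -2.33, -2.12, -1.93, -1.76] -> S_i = -2.56*0.91^i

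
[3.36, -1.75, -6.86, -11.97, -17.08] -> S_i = 3.36 + -5.11*i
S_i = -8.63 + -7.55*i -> [-8.63, -16.18, -23.73, -31.28, -38.83]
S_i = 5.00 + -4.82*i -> [5.0, 0.18, -4.64, -9.46, -14.28]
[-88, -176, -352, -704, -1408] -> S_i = -88*2^i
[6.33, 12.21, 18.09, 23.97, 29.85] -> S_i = 6.33 + 5.88*i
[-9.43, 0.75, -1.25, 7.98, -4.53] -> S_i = Random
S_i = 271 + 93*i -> [271, 364, 457, 550, 643]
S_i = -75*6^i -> [-75, -450, -2700, -16200, -97200]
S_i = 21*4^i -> [21, 84, 336, 1344, 5376]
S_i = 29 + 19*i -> [29, 48, 67, 86, 105]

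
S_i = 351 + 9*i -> [351, 360, 369, 378, 387]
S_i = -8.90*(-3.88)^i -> [-8.9, 34.53, -133.98, 519.86, -2017.05]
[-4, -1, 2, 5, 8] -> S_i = -4 + 3*i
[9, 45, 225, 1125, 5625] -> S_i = 9*5^i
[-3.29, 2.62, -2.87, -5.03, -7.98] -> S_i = Random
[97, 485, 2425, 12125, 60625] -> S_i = 97*5^i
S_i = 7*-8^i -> [7, -56, 448, -3584, 28672]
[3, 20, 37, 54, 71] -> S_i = 3 + 17*i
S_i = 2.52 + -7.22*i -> [2.52, -4.7, -11.92, -19.14, -26.36]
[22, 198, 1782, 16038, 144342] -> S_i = 22*9^i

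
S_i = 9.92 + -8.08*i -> [9.92, 1.84, -6.24, -14.32, -22.4]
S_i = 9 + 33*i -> [9, 42, 75, 108, 141]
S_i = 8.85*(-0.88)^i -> [8.85, -7.79, 6.85, -6.03, 5.31]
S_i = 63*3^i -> [63, 189, 567, 1701, 5103]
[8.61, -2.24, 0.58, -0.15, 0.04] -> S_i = 8.61*(-0.26)^i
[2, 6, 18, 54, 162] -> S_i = 2*3^i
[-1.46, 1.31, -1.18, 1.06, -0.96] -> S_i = -1.46*(-0.90)^i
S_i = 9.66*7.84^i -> [9.66, 75.73, 593.76, 4655.06, 36495.67]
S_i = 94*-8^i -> [94, -752, 6016, -48128, 385024]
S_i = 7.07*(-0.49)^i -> [7.07, -3.46, 1.7, -0.83, 0.41]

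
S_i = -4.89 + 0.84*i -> [-4.89, -4.05, -3.21, -2.37, -1.53]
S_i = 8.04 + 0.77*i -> [8.04, 8.81, 9.58, 10.35, 11.12]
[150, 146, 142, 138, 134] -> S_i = 150 + -4*i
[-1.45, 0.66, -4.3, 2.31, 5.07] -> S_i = Random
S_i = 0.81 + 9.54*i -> [0.81, 10.35, 19.89, 29.43, 38.97]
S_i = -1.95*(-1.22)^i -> [-1.95, 2.38, -2.9, 3.54, -4.32]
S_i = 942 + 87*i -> [942, 1029, 1116, 1203, 1290]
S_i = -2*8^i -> [-2, -16, -128, -1024, -8192]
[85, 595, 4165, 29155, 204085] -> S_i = 85*7^i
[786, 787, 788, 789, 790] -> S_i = 786 + 1*i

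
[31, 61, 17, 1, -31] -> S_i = Random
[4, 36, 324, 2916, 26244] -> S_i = 4*9^i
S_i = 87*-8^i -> [87, -696, 5568, -44544, 356352]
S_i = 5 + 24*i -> [5, 29, 53, 77, 101]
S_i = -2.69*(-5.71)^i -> [-2.69, 15.36, -87.71, 500.8, -2859.54]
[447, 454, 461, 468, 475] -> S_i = 447 + 7*i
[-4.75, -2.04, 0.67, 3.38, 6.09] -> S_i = -4.75 + 2.71*i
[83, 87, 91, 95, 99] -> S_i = 83 + 4*i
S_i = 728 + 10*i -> [728, 738, 748, 758, 768]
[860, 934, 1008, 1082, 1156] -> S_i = 860 + 74*i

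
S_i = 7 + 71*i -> [7, 78, 149, 220, 291]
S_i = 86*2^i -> [86, 172, 344, 688, 1376]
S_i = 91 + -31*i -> [91, 60, 29, -2, -33]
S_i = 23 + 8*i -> [23, 31, 39, 47, 55]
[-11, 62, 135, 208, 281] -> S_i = -11 + 73*i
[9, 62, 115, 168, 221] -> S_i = 9 + 53*i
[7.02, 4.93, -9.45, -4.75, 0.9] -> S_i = Random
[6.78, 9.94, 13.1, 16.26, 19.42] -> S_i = 6.78 + 3.16*i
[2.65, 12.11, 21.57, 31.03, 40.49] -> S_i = 2.65 + 9.46*i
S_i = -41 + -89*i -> [-41, -130, -219, -308, -397]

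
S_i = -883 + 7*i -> [-883, -876, -869, -862, -855]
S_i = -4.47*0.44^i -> [-4.47, -1.97, -0.87, -0.38, -0.17]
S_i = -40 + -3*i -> [-40, -43, -46, -49, -52]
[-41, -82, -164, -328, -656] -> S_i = -41*2^i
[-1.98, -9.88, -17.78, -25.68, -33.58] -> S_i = -1.98 + -7.90*i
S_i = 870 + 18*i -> [870, 888, 906, 924, 942]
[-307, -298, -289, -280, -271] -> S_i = -307 + 9*i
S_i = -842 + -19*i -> [-842, -861, -880, -899, -918]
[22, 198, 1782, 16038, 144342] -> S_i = 22*9^i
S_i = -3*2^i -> [-3, -6, -12, -24, -48]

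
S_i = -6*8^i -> [-6, -48, -384, -3072, -24576]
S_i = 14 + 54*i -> [14, 68, 122, 176, 230]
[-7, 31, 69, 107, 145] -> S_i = -7 + 38*i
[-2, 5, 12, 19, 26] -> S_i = -2 + 7*i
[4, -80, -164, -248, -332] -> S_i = 4 + -84*i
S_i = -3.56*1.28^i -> [-3.56, -4.56, -5.83, -7.47, -9.56]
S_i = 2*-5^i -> [2, -10, 50, -250, 1250]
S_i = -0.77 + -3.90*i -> [-0.77, -4.67, -8.57, -12.47, -16.37]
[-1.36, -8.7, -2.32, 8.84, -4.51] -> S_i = Random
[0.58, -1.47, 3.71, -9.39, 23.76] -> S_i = 0.58*(-2.53)^i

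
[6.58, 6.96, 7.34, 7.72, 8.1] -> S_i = 6.58 + 0.38*i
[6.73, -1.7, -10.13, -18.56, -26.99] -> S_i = 6.73 + -8.43*i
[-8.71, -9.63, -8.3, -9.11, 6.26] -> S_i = Random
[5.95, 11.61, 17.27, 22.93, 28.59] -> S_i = 5.95 + 5.66*i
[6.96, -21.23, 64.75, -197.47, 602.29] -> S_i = 6.96*(-3.05)^i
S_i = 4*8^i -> [4, 32, 256, 2048, 16384]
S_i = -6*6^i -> [-6, -36, -216, -1296, -7776]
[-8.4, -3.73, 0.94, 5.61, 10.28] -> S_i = -8.40 + 4.67*i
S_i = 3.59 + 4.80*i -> [3.59, 8.39, 13.19, 17.99, 22.79]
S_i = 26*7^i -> [26, 182, 1274, 8918, 62426]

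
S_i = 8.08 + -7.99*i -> [8.08, 0.09, -7.9, -15.89, -23.88]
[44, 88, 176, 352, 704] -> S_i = 44*2^i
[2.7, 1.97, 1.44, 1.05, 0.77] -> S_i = 2.70*0.73^i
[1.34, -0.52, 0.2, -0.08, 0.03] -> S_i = 1.34*(-0.39)^i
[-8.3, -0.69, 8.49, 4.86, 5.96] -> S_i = Random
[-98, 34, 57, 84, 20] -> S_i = Random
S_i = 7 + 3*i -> [7, 10, 13, 16, 19]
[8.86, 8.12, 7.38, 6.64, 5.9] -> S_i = 8.86 + -0.74*i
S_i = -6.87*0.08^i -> [-6.87, -0.55, -0.04, -0.0, -0.0]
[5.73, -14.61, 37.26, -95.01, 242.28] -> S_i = 5.73*(-2.55)^i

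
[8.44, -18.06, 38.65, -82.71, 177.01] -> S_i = 8.44*(-2.14)^i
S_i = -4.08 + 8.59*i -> [-4.08, 4.51, 13.1, 21.69, 30.28]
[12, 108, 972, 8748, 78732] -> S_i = 12*9^i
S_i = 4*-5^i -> [4, -20, 100, -500, 2500]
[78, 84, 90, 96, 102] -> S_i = 78 + 6*i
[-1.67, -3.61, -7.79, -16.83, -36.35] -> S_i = -1.67*2.16^i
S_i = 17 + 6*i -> [17, 23, 29, 35, 41]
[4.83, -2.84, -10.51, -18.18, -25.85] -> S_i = 4.83 + -7.67*i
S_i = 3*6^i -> [3, 18, 108, 648, 3888]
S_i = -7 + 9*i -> [-7, 2, 11, 20, 29]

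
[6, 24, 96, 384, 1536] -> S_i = 6*4^i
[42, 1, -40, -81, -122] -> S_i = 42 + -41*i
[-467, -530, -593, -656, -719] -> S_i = -467 + -63*i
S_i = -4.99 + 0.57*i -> [-4.99, -4.42, -3.85, -3.28, -2.71]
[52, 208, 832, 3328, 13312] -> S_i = 52*4^i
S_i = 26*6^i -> [26, 156, 936, 5616, 33696]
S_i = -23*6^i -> [-23, -138, -828, -4968, -29808]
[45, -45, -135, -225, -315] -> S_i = 45 + -90*i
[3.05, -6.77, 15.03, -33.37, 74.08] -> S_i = 3.05*(-2.22)^i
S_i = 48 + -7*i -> [48, 41, 34, 27, 20]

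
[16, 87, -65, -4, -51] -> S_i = Random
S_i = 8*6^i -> [8, 48, 288, 1728, 10368]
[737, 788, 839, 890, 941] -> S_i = 737 + 51*i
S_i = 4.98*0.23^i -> [4.98, 1.15, 0.26, 0.06, 0.01]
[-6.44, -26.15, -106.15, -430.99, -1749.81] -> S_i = -6.44*4.06^i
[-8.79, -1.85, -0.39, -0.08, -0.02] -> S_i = -8.79*0.21^i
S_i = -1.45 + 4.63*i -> [-1.45, 3.18, 7.81, 12.44, 17.07]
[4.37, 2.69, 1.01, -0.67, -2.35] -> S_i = 4.37 + -1.68*i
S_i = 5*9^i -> [5, 45, 405, 3645, 32805]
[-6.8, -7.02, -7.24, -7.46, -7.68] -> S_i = -6.80 + -0.22*i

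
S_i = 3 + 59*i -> [3, 62, 121, 180, 239]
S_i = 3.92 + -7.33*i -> [3.92, -3.41, -10.74, -18.07, -25.4]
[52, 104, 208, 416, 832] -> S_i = 52*2^i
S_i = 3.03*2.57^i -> [3.03, 7.79, 20.01, 51.43, 132.18]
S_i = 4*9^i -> [4, 36, 324, 2916, 26244]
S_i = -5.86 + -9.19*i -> [-5.86, -15.05, -24.24, -33.43, -42.62]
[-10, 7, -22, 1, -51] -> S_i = Random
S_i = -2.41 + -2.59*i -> [-2.41, -5.0, -7.59, -10.18, -12.77]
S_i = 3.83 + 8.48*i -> [3.83, 12.31, 20.79, 29.27, 37.75]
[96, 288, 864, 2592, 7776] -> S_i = 96*3^i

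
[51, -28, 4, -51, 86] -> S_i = Random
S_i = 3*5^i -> [3, 15, 75, 375, 1875]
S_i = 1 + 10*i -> [1, 11, 21, 31, 41]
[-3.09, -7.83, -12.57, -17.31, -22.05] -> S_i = -3.09 + -4.74*i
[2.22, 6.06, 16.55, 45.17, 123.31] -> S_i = 2.22*2.73^i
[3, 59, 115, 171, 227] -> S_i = 3 + 56*i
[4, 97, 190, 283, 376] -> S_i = 4 + 93*i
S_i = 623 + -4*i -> [623, 619, 615, 611, 607]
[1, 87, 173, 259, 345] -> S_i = 1 + 86*i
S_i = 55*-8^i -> [55, -440, 3520, -28160, 225280]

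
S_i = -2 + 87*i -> [-2, 85, 172, 259, 346]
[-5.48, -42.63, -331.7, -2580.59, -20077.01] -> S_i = -5.48*7.78^i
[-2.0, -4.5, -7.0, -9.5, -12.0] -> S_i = -2.00 + -2.50*i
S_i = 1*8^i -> [1, 8, 64, 512, 4096]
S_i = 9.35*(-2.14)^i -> [9.35, -20.01, 42.82, -91.63, 196.1]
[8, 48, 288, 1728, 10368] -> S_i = 8*6^i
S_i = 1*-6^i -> [1, -6, 36, -216, 1296]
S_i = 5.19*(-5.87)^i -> [5.19, -30.47, 178.83, -1049.74, 6161.97]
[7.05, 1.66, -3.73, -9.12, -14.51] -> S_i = 7.05 + -5.39*i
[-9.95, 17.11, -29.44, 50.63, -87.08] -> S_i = -9.95*(-1.72)^i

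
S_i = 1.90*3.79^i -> [1.9, 7.2, 27.29, 103.44, 392.02]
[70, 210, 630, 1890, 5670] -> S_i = 70*3^i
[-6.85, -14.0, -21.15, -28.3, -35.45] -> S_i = -6.85 + -7.15*i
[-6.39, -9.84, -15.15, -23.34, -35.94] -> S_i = -6.39*1.54^i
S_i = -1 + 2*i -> [-1, 1, 3, 5, 7]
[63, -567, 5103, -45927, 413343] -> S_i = 63*-9^i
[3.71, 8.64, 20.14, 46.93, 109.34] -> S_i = 3.71*2.33^i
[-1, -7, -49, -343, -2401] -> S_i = -1*7^i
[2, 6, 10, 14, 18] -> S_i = 2 + 4*i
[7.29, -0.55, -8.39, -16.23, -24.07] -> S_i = 7.29 + -7.84*i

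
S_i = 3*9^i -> [3, 27, 243, 2187, 19683]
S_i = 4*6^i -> [4, 24, 144, 864, 5184]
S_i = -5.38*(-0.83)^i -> [-5.38, 4.47, -3.71, 3.08, -2.55]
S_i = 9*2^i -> [9, 18, 36, 72, 144]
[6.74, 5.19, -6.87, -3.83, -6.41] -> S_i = Random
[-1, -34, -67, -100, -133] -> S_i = -1 + -33*i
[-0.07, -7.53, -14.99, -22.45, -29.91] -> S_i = -0.07 + -7.46*i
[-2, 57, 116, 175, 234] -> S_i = -2 + 59*i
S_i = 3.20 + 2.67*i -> [3.2, 5.87, 8.54, 11.21, 13.88]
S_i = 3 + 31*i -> [3, 34, 65, 96, 127]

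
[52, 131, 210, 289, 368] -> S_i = 52 + 79*i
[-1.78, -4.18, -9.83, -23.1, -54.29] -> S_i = -1.78*2.35^i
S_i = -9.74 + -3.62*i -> [-9.74, -13.36, -16.98, -20.6, -24.22]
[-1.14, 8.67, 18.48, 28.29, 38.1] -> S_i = -1.14 + 9.81*i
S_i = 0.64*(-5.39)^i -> [0.64, -3.45, 18.59, -100.22, 540.18]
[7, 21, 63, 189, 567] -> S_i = 7*3^i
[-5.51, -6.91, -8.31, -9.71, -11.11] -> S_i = -5.51 + -1.40*i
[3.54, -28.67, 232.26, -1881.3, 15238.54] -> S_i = 3.54*(-8.10)^i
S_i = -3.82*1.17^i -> [-3.82, -4.47, -5.23, -6.12, -7.16]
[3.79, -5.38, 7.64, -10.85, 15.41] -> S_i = 3.79*(-1.42)^i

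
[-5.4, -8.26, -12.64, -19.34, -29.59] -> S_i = -5.40*1.53^i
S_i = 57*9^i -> [57, 513, 4617, 41553, 373977]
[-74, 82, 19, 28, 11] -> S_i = Random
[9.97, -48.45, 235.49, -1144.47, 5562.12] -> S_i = 9.97*(-4.86)^i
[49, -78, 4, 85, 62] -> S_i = Random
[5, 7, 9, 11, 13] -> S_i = 5 + 2*i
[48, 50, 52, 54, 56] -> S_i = 48 + 2*i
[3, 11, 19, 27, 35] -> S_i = 3 + 8*i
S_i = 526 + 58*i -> [526, 584, 642, 700, 758]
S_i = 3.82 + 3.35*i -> [3.82, 7.17, 10.52, 13.87, 17.22]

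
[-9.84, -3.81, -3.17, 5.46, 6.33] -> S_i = Random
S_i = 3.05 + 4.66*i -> [3.05, 7.71, 12.37, 17.03, 21.69]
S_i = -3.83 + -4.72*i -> [-3.83, -8.55, -13.27, -17.99, -22.71]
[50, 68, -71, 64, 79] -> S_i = Random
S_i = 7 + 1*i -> [7, 8, 9, 10, 11]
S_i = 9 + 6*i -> [9, 15, 21, 27, 33]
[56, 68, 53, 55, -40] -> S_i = Random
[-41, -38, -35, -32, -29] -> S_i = -41 + 3*i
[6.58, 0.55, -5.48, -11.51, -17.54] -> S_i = 6.58 + -6.03*i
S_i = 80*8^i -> [80, 640, 5120, 40960, 327680]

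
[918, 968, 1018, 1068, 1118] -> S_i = 918 + 50*i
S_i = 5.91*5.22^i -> [5.91, 30.85, 161.04, 840.62, 4388.03]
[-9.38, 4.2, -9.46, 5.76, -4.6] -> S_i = Random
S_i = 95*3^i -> [95, 285, 855, 2565, 7695]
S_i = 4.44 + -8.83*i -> [4.44, -4.39, -13.22, -22.05, -30.88]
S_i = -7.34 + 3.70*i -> [-7.34, -3.64, 0.06, 3.76, 7.46]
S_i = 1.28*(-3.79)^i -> [1.28, -4.85, 18.39, -69.68, 264.1]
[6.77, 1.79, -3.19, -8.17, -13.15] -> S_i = 6.77 + -4.98*i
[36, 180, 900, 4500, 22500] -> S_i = 36*5^i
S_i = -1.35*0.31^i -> [-1.35, -0.42, -0.13, -0.04, -0.01]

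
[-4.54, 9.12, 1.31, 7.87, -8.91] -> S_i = Random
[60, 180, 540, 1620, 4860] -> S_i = 60*3^i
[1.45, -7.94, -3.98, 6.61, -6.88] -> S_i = Random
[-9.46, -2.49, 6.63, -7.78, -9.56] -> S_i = Random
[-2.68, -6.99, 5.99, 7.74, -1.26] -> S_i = Random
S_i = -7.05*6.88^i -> [-7.05, -48.5, -333.71, -2295.91, -15795.85]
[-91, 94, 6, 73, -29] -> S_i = Random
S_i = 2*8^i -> [2, 16, 128, 1024, 8192]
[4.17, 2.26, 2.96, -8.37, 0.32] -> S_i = Random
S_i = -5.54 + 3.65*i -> [-5.54, -1.89, 1.76, 5.41, 9.06]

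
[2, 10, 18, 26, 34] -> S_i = 2 + 8*i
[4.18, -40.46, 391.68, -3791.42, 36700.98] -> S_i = 4.18*(-9.68)^i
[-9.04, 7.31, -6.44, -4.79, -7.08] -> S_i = Random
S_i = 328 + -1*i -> [328, 327, 326, 325, 324]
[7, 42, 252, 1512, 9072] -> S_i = 7*6^i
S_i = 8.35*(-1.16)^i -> [8.35, -9.69, 11.24, -13.03, 15.12]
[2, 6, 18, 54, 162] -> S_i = 2*3^i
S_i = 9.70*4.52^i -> [9.7, 43.84, 198.17, 895.75, 4048.79]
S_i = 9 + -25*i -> [9, -16, -41, -66, -91]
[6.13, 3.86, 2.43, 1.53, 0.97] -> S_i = 6.13*0.63^i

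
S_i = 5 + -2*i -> [5, 3, 1, -1, -3]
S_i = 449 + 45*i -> [449, 494, 539, 584, 629]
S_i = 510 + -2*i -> [510, 508, 506, 504, 502]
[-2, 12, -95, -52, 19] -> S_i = Random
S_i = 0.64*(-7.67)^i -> [0.64, -4.91, 37.65, -288.78, 2214.94]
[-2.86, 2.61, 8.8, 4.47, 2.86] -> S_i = Random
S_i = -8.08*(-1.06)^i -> [-8.08, 8.56, -9.08, 9.62, -10.2]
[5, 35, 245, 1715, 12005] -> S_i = 5*7^i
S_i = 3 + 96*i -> [3, 99, 195, 291, 387]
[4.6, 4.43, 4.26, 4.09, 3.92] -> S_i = 4.60 + -0.17*i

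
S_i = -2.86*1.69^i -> [-2.86, -4.83, -8.17, -13.8, -23.33]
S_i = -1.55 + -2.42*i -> [-1.55, -3.97, -6.39, -8.81, -11.23]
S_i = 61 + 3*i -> [61, 64, 67, 70, 73]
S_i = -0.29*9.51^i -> [-0.29, -2.76, -26.23, -249.42, -2372.03]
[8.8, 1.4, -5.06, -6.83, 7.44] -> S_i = Random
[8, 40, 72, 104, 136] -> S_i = 8 + 32*i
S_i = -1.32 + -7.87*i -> [-1.32, -9.19, -17.06, -24.93, -32.8]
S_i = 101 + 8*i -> [101, 109, 117, 125, 133]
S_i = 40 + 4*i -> [40, 44, 48, 52, 56]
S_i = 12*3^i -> [12, 36, 108, 324, 972]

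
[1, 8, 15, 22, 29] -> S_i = 1 + 7*i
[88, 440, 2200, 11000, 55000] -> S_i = 88*5^i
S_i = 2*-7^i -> [2, -14, 98, -686, 4802]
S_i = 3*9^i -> [3, 27, 243, 2187, 19683]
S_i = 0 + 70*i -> [0, 70, 140, 210, 280]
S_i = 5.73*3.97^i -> [5.73, 22.75, 90.31, 358.53, 1423.37]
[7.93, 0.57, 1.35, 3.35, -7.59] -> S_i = Random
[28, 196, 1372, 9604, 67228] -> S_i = 28*7^i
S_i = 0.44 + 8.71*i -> [0.44, 9.15, 17.86, 26.57, 35.28]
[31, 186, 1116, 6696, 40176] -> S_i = 31*6^i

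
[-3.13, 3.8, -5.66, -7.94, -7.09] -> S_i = Random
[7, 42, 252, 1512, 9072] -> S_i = 7*6^i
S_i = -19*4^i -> [-19, -76, -304, -1216, -4864]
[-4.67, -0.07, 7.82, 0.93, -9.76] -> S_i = Random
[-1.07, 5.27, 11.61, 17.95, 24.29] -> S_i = -1.07 + 6.34*i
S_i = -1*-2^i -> [-1, 2, -4, 8, -16]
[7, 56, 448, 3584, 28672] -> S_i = 7*8^i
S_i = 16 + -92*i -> [16, -76, -168, -260, -352]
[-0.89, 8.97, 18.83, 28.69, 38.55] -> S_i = -0.89 + 9.86*i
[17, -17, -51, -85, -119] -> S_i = 17 + -34*i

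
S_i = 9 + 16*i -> [9, 25, 41, 57, 73]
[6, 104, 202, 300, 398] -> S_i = 6 + 98*i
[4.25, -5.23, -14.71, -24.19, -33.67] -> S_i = 4.25 + -9.48*i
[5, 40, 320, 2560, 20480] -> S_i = 5*8^i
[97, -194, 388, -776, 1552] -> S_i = 97*-2^i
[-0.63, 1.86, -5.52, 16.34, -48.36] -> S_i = -0.63*(-2.96)^i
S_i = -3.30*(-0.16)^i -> [-3.3, 0.53, -0.08, 0.01, -0.0]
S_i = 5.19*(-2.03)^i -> [5.19, -10.54, 21.39, -43.42, 88.14]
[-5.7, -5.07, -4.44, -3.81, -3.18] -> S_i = -5.70 + 0.63*i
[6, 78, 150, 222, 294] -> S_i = 6 + 72*i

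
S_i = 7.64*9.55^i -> [7.64, 72.96, 696.79, 6654.32, 63548.73]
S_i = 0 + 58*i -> [0, 58, 116, 174, 232]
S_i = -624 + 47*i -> [-624, -577, -530, -483, -436]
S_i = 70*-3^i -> [70, -210, 630, -1890, 5670]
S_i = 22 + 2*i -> [22, 24, 26, 28, 30]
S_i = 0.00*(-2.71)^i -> [0.0, -0.0, 0.0, -0.0, 0.0]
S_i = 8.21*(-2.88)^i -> [8.21, -23.64, 68.1, -196.12, 564.82]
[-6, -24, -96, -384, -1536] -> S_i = -6*4^i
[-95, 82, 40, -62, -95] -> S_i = Random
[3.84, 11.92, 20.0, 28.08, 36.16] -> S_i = 3.84 + 8.08*i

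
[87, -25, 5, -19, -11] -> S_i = Random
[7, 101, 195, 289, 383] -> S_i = 7 + 94*i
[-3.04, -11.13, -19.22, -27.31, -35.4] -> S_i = -3.04 + -8.09*i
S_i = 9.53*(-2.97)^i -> [9.53, -28.3, 84.06, -249.67, 741.51]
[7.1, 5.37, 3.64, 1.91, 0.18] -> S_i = 7.10 + -1.73*i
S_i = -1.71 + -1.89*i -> [-1.71, -3.6, -5.49, -7.38, -9.27]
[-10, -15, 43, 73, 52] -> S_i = Random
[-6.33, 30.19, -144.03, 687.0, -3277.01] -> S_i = -6.33*(-4.77)^i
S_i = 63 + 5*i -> [63, 68, 73, 78, 83]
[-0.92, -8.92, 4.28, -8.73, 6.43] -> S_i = Random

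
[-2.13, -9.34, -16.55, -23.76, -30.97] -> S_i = -2.13 + -7.21*i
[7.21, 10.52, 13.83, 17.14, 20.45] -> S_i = 7.21 + 3.31*i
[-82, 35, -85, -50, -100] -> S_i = Random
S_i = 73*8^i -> [73, 584, 4672, 37376, 299008]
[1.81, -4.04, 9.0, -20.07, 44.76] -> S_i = 1.81*(-2.23)^i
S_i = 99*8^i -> [99, 792, 6336, 50688, 405504]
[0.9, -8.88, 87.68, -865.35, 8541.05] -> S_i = 0.90*(-9.87)^i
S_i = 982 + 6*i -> [982, 988, 994, 1000, 1006]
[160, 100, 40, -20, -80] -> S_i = 160 + -60*i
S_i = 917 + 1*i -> [917, 918, 919, 920, 921]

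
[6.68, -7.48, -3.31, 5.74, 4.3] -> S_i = Random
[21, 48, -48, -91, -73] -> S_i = Random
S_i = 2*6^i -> [2, 12, 72, 432, 2592]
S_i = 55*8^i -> [55, 440, 3520, 28160, 225280]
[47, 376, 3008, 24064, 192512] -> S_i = 47*8^i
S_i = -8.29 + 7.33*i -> [-8.29, -0.96, 6.37, 13.7, 21.03]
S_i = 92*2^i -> [92, 184, 368, 736, 1472]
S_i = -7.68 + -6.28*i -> [-7.68, -13.96, -20.24, -26.52, -32.8]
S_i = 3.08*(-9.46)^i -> [3.08, -29.14, 275.63, -2607.5, 24666.94]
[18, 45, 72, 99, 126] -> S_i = 18 + 27*i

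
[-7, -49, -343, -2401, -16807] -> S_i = -7*7^i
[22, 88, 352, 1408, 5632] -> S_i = 22*4^i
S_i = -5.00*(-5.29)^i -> [-5.0, 26.45, -139.92, 740.18, -3915.55]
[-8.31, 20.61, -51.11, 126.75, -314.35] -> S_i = -8.31*(-2.48)^i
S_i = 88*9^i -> [88, 792, 7128, 64152, 577368]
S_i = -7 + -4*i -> [-7, -11, -15, -19, -23]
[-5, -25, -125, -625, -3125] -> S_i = -5*5^i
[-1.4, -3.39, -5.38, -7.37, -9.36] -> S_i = -1.40 + -1.99*i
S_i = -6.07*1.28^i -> [-6.07, -7.77, -9.95, -12.73, -16.29]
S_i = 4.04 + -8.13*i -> [4.04, -4.09, -12.22, -20.35, -28.48]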